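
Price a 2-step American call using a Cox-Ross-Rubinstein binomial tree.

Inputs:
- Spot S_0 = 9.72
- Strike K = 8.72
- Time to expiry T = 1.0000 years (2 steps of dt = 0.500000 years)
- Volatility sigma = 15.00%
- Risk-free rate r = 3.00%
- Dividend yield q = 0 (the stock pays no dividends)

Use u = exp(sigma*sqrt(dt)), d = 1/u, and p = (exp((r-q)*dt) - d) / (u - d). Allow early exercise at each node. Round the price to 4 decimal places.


dt = T/N = 0.500000
u = exp(sigma*sqrt(dt)) = 1.111895; d = 1/u = 0.899365
p = (exp((r-q)*dt) - d) / (u - d) = 0.544619
Discount per step: exp(-r*dt) = 0.985112
Stock lattice S(k, i) with i counting down-moves:
  k=0: S(0,0) = 9.7200
  k=1: S(1,0) = 10.8076; S(1,1) = 8.7418
  k=2: S(2,0) = 12.0169; S(2,1) = 9.7200; S(2,2) = 7.8621
Terminal payoffs V(N, i) = max(S_T - K, 0):
  V(2,0) = 3.296944; V(2,1) = 1.000000; V(2,2) = 0.000000
Backward induction: V(k, i) = exp(-r*dt) * [p * V(k+1, i) + (1-p) * V(k+1, i+1)]; then take max(V_cont, immediate exercise) for American.
  V(1,0) = exp(-r*dt) * [p*3.296944 + (1-p)*1.000000] = 2.217446; exercise = 2.087622; V(1,0) = max -> 2.217446
  V(1,1) = exp(-r*dt) * [p*1.000000 + (1-p)*0.000000] = 0.536510; exercise = 0.021830; V(1,1) = max -> 0.536510
  V(0,0) = exp(-r*dt) * [p*2.217446 + (1-p)*0.536510] = 1.430362; exercise = 1.000000; V(0,0) = max -> 1.430362

Answer: Price = V(0,0) = 1.4304


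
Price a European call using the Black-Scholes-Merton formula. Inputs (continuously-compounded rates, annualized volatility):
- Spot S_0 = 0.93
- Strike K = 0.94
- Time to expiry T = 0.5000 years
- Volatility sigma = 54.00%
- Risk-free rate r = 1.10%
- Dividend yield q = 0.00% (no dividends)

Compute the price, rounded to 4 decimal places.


d1 = (ln(S/K) + (r - q + 0.5*sigma^2) * T) / (sigma * sqrt(T)) = 0.17731282
d2 = d1 - sigma * sqrt(T) = -0.20452485
exp(-rT) = 0.99451510; exp(-qT) = 1.00000000
C = S_0 * exp(-qT) * N(d1) - K * exp(-rT) * N(d2)
N(d1) = 0.57036866; N(d2) = 0.41897169
C = 0.9300 * 1.00000000 * 0.57036866 - 0.9400 * 0.99451510 * 0.41897169 = 0.1388

Answer: Price = 0.1388


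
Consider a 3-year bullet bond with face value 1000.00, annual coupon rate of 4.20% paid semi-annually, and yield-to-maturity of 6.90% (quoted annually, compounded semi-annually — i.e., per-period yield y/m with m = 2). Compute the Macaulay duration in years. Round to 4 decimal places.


Coupon per period c = face * coupon_rate / m = 21.000000
Periods per year m = 2; per-period yield y/m = 0.034500
Number of cashflows N = 6
Cashflows (t years, CF_t, discount factor 1/(1+y/m)^(m*t), PV):
  t = 0.5000: CF_t = 21.000000, DF = 0.966651, PV = 20.299662
  t = 1.0000: CF_t = 21.000000, DF = 0.934413, PV = 19.622679
  t = 1.5000: CF_t = 21.000000, DF = 0.903251, PV = 18.968274
  t = 2.0000: CF_t = 21.000000, DF = 0.873128, PV = 18.335692
  t = 2.5000: CF_t = 21.000000, DF = 0.844010, PV = 17.724207
  t = 3.0000: CF_t = 1021.000000, DF = 0.815863, PV = 832.995724
Price P = sum_t PV_t = 927.946238
Macaulay numerator sum_t t * PV_t:
  t * PV_t at t = 0.5000: 10.149831
  t * PV_t at t = 1.0000: 19.622679
  t * PV_t at t = 1.5000: 28.452411
  t * PV_t at t = 2.0000: 36.671385
  t * PV_t at t = 2.5000: 44.310518
  t * PV_t at t = 3.0000: 2498.987172
Macaulay duration D = (sum_t t * PV_t) / P = 2638.193996 / 927.946238 = 2.843046

Answer: Macaulay duration = 2.8430 years


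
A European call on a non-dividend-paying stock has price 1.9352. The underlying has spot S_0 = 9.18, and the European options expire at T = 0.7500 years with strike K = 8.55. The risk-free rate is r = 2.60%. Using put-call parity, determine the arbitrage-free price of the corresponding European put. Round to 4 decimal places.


Put-call parity: C - P = S_0 * exp(-qT) - K * exp(-rT).
S_0 * exp(-qT) = 9.1800 * 1.00000000 = 9.18000000
K * exp(-rT) = 8.5500 * 0.98068890 = 8.38489005
P = C - S*exp(-qT) + K*exp(-rT)
P = 1.9352 - 9.18000000 + 8.38489005 = 1.1401

Answer: Put price = 1.1401


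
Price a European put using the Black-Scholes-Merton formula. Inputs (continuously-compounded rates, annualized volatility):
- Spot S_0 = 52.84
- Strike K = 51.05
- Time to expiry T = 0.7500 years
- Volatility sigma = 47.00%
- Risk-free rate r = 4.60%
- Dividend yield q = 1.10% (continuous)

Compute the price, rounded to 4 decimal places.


d1 = (ln(S/K) + (r - q + 0.5*sigma^2) * T) / (sigma * sqrt(T)) = 0.35267609
d2 = d1 - sigma * sqrt(T) = -0.05435584
exp(-rT) = 0.96608834; exp(-qT) = 0.99178394
P = K * exp(-rT) * N(-d2) - S_0 * exp(-qT) * N(-d1)
N(-d1) = 0.36216564; N(-d2) = 0.52167417
P = 51.0500 * 0.96608834 * 0.52167417 - 52.8400 * 0.99178394 * 0.36216564 = 6.7487

Answer: Price = 6.7487


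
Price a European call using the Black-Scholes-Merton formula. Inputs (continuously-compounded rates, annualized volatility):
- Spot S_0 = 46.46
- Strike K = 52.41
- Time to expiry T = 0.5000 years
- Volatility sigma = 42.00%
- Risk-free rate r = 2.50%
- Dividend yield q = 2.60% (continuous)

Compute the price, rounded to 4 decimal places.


d1 = (ln(S/K) + (r - q + 0.5*sigma^2) * T) / (sigma * sqrt(T)) = -0.25895491
d2 = d1 - sigma * sqrt(T) = -0.55593976
exp(-rT) = 0.98757780; exp(-qT) = 0.98708414
C = S_0 * exp(-qT) * N(d1) - K * exp(-rT) * N(d2)
N(d1) = 0.39783501; N(d2) = 0.28912602
C = 46.4600 * 0.98708414 * 0.39783501 - 52.4100 * 0.98757780 * 0.28912602 = 3.2798

Answer: Price = 3.2798


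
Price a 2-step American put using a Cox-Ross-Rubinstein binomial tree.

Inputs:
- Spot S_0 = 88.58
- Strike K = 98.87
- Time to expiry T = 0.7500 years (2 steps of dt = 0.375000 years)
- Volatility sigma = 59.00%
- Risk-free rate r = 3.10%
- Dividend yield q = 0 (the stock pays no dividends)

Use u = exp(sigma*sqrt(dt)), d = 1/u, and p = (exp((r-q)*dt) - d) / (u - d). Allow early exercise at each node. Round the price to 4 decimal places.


dt = T/N = 0.375000
u = exp(sigma*sqrt(dt)) = 1.435194; d = 1/u = 0.696770
p = (exp((r-q)*dt) - d) / (u - d) = 0.426480
Discount per step: exp(-r*dt) = 0.988442
Stock lattice S(k, i) with i counting down-moves:
  k=0: S(0,0) = 88.5800
  k=1: S(1,0) = 127.1294; S(1,1) = 61.7199
  k=2: S(2,0) = 182.4554; S(2,1) = 88.5800; S(2,2) = 43.0046
Terminal payoffs V(N, i) = max(K - S_T, 0):
  V(2,0) = 0.000000; V(2,1) = 10.290000; V(2,2) = 55.865420
Backward induction: V(k, i) = exp(-r*dt) * [p * V(k+1, i) + (1-p) * V(k+1, i+1)]; then take max(V_cont, immediate exercise) for American.
  V(1,0) = exp(-r*dt) * [p*0.000000 + (1-p)*10.290000] = 5.833315; exercise = 0.000000; V(1,0) = max -> 5.833315
  V(1,1) = exp(-r*dt) * [p*10.290000 + (1-p)*55.865420] = 36.007394; exercise = 37.150103; V(1,1) = max -> 37.150103
  V(0,0) = exp(-r*dt) * [p*5.833315 + (1-p)*37.150103] = 23.519119; exercise = 10.290000; V(0,0) = max -> 23.519119

Answer: Price = V(0,0) = 23.5191


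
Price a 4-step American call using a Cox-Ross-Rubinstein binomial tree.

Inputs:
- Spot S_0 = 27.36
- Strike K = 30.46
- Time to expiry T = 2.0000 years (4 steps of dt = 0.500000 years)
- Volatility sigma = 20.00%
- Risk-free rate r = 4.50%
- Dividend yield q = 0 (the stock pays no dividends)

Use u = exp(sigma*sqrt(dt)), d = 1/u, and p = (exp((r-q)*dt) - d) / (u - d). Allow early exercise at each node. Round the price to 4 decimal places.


dt = T/N = 0.500000
u = exp(sigma*sqrt(dt)) = 1.151910; d = 1/u = 0.868123
p = (exp((r-q)*dt) - d) / (u - d) = 0.544887
Discount per step: exp(-r*dt) = 0.977751
Stock lattice S(k, i) with i counting down-moves:
  k=0: S(0,0) = 27.3600
  k=1: S(1,0) = 31.5163; S(1,1) = 23.7519
  k=2: S(2,0) = 36.3039; S(2,1) = 27.3600; S(2,2) = 20.6195
  k=3: S(3,0) = 41.8188; S(3,1) = 31.5163; S(3,2) = 23.7519; S(3,3) = 17.9003
  k=4: S(4,0) = 48.1715; S(4,1) = 36.3039; S(4,2) = 27.3600; S(4,3) = 20.6195; S(4,4) = 15.5397
Terminal payoffs V(N, i) = max(S_T - K, 0):
  V(4,0) = 17.711498; V(4,1) = 5.843887; V(4,2) = 0.000000; V(4,3) = 0.000000; V(4,4) = 0.000000
Backward induction: V(k, i) = exp(-r*dt) * [p * V(k+1, i) + (1-p) * V(k+1, i+1)]; then take max(V_cont, immediate exercise) for American.
  V(3,0) = exp(-r*dt) * [p*17.711498 + (1-p)*5.843887] = 12.036504; exercise = 11.358807; V(3,0) = max -> 12.036504
  V(3,1) = exp(-r*dt) * [p*5.843887 + (1-p)*0.000000] = 3.113413; exercise = 1.056255; V(3,1) = max -> 3.113413
  V(3,2) = exp(-r*dt) * [p*0.000000 + (1-p)*0.000000] = 0.000000; exercise = 0.000000; V(3,2) = max -> 0.000000
  V(3,3) = exp(-r*dt) * [p*0.000000 + (1-p)*0.000000] = 0.000000; exercise = 0.000000; V(3,3) = max -> 0.000000
  V(2,0) = exp(-r*dt) * [p*12.036504 + (1-p)*3.113413] = 7.798045; exercise = 5.843887; V(2,0) = max -> 7.798045
  V(2,1) = exp(-r*dt) * [p*3.113413 + (1-p)*0.000000] = 1.658714; exercise = 0.000000; V(2,1) = max -> 1.658714
  V(2,2) = exp(-r*dt) * [p*0.000000 + (1-p)*0.000000] = 0.000000; exercise = 0.000000; V(2,2) = max -> 0.000000
  V(1,0) = exp(-r*dt) * [p*7.798045 + (1-p)*1.658714] = 4.892625; exercise = 1.056255; V(1,0) = max -> 4.892625
  V(1,1) = exp(-r*dt) * [p*1.658714 + (1-p)*0.000000] = 0.883703; exercise = 0.000000; V(1,1) = max -> 0.883703
  V(0,0) = exp(-r*dt) * [p*4.892625 + (1-p)*0.883703] = 2.999851; exercise = 0.000000; V(0,0) = max -> 2.999851

Answer: Price = V(0,0) = 2.9999


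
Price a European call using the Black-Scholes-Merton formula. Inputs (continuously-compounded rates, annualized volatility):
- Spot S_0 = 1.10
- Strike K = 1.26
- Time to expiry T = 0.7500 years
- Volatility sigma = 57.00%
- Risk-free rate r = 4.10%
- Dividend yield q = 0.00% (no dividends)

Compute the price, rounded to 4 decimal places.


d1 = (ln(S/K) + (r - q + 0.5*sigma^2) * T) / (sigma * sqrt(T)) = 0.03400483
d2 = d1 - sigma * sqrt(T) = -0.45962965
exp(-rT) = 0.96971797; exp(-qT) = 1.00000000
C = S_0 * exp(-qT) * N(d1) - K * exp(-rT) * N(d2)
N(d1) = 0.51356335; N(d2) = 0.32289104
C = 1.1000 * 1.00000000 * 0.51356335 - 1.2600 * 0.96971797 * 0.32289104 = 0.1704

Answer: Price = 0.1704


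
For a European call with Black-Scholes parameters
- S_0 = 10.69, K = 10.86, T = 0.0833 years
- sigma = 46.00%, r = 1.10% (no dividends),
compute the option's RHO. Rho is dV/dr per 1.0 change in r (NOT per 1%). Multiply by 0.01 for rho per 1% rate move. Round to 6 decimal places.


d1 = -0.0455556432; d2 = -0.1783196444
phi(d1) = 0.3985285293; exp(-qT) = 1.0000000000; exp(-rT) = 0.9990841197
N(d2) = 0.4292359760
Rho = K*T*exp(-rT)*N(d2) = 10.8600 * 0.0833 * 0.9990841197 * 0.4292359760 = 0.387948

Answer: Rho = 0.387948


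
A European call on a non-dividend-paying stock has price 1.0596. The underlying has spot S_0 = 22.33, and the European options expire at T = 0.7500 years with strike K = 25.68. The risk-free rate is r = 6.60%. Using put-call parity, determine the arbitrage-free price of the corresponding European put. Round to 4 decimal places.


Put-call parity: C - P = S_0 * exp(-qT) - K * exp(-rT).
S_0 * exp(-qT) = 22.3300 * 1.00000000 = 22.33000000
K * exp(-rT) = 25.6800 * 0.95170516 = 24.43978846
P = C - S*exp(-qT) + K*exp(-rT)
P = 1.0596 - 22.33000000 + 24.43978846 = 3.1694

Answer: Put price = 3.1694


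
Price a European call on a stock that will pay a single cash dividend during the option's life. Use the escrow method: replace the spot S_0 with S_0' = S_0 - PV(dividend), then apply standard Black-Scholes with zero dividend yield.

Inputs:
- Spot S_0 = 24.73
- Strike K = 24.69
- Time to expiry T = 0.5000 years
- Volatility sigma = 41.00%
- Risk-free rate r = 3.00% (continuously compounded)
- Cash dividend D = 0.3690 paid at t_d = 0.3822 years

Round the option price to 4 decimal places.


PV(D) = D * exp(-r * t_d) = 0.3690 * 0.98859948 = 0.36479321
S_0' = S_0 - PV(D) = 24.7300 - 0.36479321 = 24.36520679
d1 = (ln(S_0'/K) + (r + sigma^2/2)*T) / (sigma*sqrt(T)) = 0.15102028
d2 = d1 - sigma*sqrt(T) = -0.13889350
exp(-rT) = 0.98511194
N(d1) = 0.56002014; N(d2) = 0.44476715
C = S_0' * N(d1) - K * exp(-rT) * N(d2) = 24.36520679 * 0.56002014 - 24.6900 * 0.98511194 * 0.44476715 = 2.8272

Answer: Price = 2.8272


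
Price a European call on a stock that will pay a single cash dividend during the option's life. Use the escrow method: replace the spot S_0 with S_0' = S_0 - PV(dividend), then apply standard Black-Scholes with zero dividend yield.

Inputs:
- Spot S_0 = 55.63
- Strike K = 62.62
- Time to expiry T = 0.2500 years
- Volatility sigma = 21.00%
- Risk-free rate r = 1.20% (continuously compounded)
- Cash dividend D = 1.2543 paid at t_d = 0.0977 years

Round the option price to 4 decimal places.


Answer: Price = 0.2692

Derivation:
PV(D) = D * exp(-r * t_d) = 1.2543 * 0.99882829 = 1.25283032
S_0' = S_0 - PV(D) = 55.6300 - 1.25283032 = 54.37716968
d1 = (ln(S_0'/K) + (r + sigma^2/2)*T) / (sigma*sqrt(T)) = -1.26312214
d2 = d1 - sigma*sqrt(T) = -1.36812214
exp(-rT) = 0.99700450
N(d1) = 0.10327264; N(d2) = 0.08563692
C = S_0' * N(d1) - K * exp(-rT) * N(d2) = 54.37716968 * 0.10327264 - 62.6200 * 0.99700450 * 0.08563692 = 0.2692


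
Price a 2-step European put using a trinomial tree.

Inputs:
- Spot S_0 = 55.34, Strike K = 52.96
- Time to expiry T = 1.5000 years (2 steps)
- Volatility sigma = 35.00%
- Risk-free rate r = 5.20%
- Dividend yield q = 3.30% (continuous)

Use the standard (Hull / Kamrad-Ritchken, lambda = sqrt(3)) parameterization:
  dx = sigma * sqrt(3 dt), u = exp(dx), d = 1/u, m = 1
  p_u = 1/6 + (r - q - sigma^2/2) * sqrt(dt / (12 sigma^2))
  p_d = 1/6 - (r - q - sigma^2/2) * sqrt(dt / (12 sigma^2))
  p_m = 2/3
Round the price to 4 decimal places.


Answer: Price = V(0,0) = 6.1136

Derivation:
dt = T/N = 0.750000; dx = sigma*sqrt(3*dt) = 0.525000
u = exp(dx) = 1.690459; d = 1/u = 0.591555
p_u = 0.136488, p_m = 0.666667, p_d = 0.196845
Discount per step: exp(-r*dt) = 0.961751
Stock lattice S(k, j) with j the centered position index:
  k=0: S(0,+0) = 55.3400
  k=1: S(1,-1) = 32.7367; S(1,+0) = 55.3400; S(1,+1) = 93.5500
  k=2: S(2,-2) = 19.3656; S(2,-1) = 32.7367; S(2,+0) = 55.3400; S(2,+1) = 93.5500; S(2,+2) = 158.1424
Terminal payoffs V(N, j) = max(K - S_T, 0):
  V(2,-2) = 33.594445; V(2,-1) = 20.223326; V(2,+0) = 0.000000; V(2,+1) = 0.000000; V(2,+2) = 0.000000
Backward induction: V(k, j) = exp(-r*dt) * [p_u * V(k+1, j+1) + p_m * V(k+1, j) + p_d * V(k+1, j-1)]
  V(1,-1) = exp(-r*dt) * [p_u*0.000000 + p_m*20.223326 + p_d*33.594445] = 19.326500
  V(1,+0) = exp(-r*dt) * [p_u*0.000000 + p_m*0.000000 + p_d*20.223326] = 3.828600
  V(1,+1) = exp(-r*dt) * [p_u*0.000000 + p_m*0.000000 + p_d*0.000000] = 0.000000
  V(0,+0) = exp(-r*dt) * [p_u*0.000000 + p_m*3.828600 + p_d*19.326500] = 6.113589


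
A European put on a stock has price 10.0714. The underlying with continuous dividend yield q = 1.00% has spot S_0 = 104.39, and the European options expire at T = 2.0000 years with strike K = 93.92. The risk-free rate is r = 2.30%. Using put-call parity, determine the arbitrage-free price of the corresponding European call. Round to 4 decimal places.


Answer: Call price = 22.6968

Derivation:
Put-call parity: C - P = S_0 * exp(-qT) - K * exp(-rT).
S_0 * exp(-qT) = 104.3900 * 0.98019867 = 102.32293951
K * exp(-rT) = 93.9200 * 0.95504196 = 89.69754109
C = P + S*exp(-qT) - K*exp(-rT)
C = 10.0714 + 102.32293951 - 89.69754109 = 22.6968


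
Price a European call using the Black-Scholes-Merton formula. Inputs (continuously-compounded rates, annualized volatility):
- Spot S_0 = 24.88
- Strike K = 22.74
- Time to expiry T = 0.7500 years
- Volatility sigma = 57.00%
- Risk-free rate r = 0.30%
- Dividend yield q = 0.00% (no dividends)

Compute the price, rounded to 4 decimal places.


d1 = (ln(S/K) + (r - q + 0.5*sigma^2) * T) / (sigma * sqrt(T)) = 0.43357239
d2 = d1 - sigma * sqrt(T) = -0.06006209
exp(-rT) = 0.99775253; exp(-qT) = 1.00000000
C = S_0 * exp(-qT) * N(d1) - K * exp(-rT) * N(d2)
N(d1) = 0.66770050; N(d2) = 0.47605309
C = 24.8800 * 1.00000000 * 0.66770050 - 22.7400 * 0.99775253 * 0.47605309 = 5.8113

Answer: Price = 5.8113


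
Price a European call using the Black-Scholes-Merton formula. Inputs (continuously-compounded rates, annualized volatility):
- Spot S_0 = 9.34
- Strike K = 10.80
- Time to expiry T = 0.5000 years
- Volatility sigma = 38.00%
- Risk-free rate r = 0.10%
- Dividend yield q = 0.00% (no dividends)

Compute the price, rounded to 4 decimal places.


d1 = (ln(S/K) + (r - q + 0.5*sigma^2) * T) / (sigma * sqrt(T)) = -0.40431577
d2 = d1 - sigma * sqrt(T) = -0.67301635
exp(-rT) = 0.99950012; exp(-qT) = 1.00000000
C = S_0 * exp(-qT) * N(d1) - K * exp(-rT) * N(d2)
N(d1) = 0.34299026; N(d2) = 0.25046844
C = 9.3400 * 1.00000000 * 0.34299026 - 10.8000 * 0.99950012 * 0.25046844 = 0.4998

Answer: Price = 0.4998


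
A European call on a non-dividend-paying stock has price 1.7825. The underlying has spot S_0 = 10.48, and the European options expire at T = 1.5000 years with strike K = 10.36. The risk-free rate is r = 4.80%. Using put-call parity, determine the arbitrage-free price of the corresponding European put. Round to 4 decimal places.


Put-call parity: C - P = S_0 * exp(-qT) - K * exp(-rT).
S_0 * exp(-qT) = 10.4800 * 1.00000000 = 10.48000000
K * exp(-rT) = 10.3600 * 0.93053090 = 9.64030008
P = C - S*exp(-qT) + K*exp(-rT)
P = 1.7825 - 10.48000000 + 9.64030008 = 0.9428

Answer: Put price = 0.9428


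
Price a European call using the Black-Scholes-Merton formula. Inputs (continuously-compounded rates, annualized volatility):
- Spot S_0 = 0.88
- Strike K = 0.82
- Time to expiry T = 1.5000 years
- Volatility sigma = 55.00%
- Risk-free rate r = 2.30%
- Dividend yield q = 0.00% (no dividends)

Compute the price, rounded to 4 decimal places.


Answer: Price = 0.2670

Derivation:
d1 = (ln(S/K) + (r - q + 0.5*sigma^2) * T) / (sigma * sqrt(T)) = 0.49285599
d2 = d1 - sigma * sqrt(T) = -0.18075369
exp(-rT) = 0.96608834; exp(-qT) = 1.00000000
C = S_0 * exp(-qT) * N(d1) - K * exp(-rT) * N(d2)
N(d1) = 0.68894283; N(d2) = 0.42828046
C = 0.8800 * 1.00000000 * 0.68894283 - 0.8200 * 0.96608834 * 0.42828046 = 0.2670


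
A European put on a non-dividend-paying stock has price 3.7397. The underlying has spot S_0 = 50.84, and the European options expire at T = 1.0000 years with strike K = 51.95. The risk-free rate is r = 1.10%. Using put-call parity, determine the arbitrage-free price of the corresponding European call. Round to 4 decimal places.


Answer: Call price = 3.1980

Derivation:
Put-call parity: C - P = S_0 * exp(-qT) - K * exp(-rT).
S_0 * exp(-qT) = 50.8400 * 1.00000000 = 50.84000000
K * exp(-rT) = 51.9500 * 0.98906028 = 51.38168148
C = P + S*exp(-qT) - K*exp(-rT)
C = 3.7397 + 50.84000000 - 51.38168148 = 3.1980


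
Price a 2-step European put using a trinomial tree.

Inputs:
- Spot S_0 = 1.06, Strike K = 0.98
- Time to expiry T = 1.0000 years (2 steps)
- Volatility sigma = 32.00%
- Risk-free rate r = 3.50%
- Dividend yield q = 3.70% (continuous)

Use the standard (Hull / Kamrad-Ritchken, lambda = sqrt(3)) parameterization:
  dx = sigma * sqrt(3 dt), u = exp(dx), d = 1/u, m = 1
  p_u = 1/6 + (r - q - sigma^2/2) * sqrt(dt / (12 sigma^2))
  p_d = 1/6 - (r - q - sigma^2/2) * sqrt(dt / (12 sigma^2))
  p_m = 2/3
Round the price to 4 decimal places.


Answer: Price = V(0,0) = 0.0874

Derivation:
dt = T/N = 0.500000; dx = sigma*sqrt(3*dt) = 0.391918
u = exp(dx) = 1.479817; d = 1/u = 0.675759
p_u = 0.132731, p_m = 0.666667, p_d = 0.200602
Discount per step: exp(-r*dt) = 0.982652
Stock lattice S(k, j) with j the centered position index:
  k=0: S(0,+0) = 1.0600
  k=1: S(1,-1) = 0.7163; S(1,+0) = 1.0600; S(1,+1) = 1.5686
  k=2: S(2,-2) = 0.4840; S(2,-1) = 0.7163; S(2,+0) = 1.0600; S(2,+1) = 1.5686; S(2,+2) = 2.3212
Terminal payoffs V(N, j) = max(K - S_T, 0):
  V(2,-2) = 0.495950; V(2,-1) = 0.263695; V(2,+0) = 0.000000; V(2,+1) = 0.000000; V(2,+2) = 0.000000
Backward induction: V(k, j) = exp(-r*dt) * [p_u * V(k+1, j+1) + p_m * V(k+1, j) + p_d * V(k+1, j-1)]
  V(1,-1) = exp(-r*dt) * [p_u*0.000000 + p_m*0.263695 + p_d*0.495950] = 0.270510
  V(1,+0) = exp(-r*dt) * [p_u*0.000000 + p_m*0.000000 + p_d*0.263695] = 0.051980
  V(1,+1) = exp(-r*dt) * [p_u*0.000000 + p_m*0.000000 + p_d*0.000000] = 0.000000
  V(0,+0) = exp(-r*dt) * [p_u*0.000000 + p_m*0.051980 + p_d*0.270510] = 0.087376


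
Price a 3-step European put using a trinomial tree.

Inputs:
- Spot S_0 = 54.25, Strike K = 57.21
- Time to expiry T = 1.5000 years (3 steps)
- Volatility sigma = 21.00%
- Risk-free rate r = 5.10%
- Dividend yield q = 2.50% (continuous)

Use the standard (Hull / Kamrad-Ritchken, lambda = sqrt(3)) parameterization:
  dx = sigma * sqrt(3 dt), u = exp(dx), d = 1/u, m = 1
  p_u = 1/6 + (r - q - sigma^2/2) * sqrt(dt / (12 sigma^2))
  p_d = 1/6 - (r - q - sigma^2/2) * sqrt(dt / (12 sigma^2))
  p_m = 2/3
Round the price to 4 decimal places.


dt = T/N = 0.500000; dx = sigma*sqrt(3*dt) = 0.257196
u = exp(dx) = 1.293299; d = 1/u = 0.773216
p_u = 0.170506, p_m = 0.666667, p_d = 0.162827
Discount per step: exp(-r*dt) = 0.974822
Stock lattice S(k, j) with j the centered position index:
  k=0: S(0,+0) = 54.2500
  k=1: S(1,-1) = 41.9470; S(1,+0) = 54.2500; S(1,+1) = 70.1615
  k=2: S(2,-2) = 32.4341; S(2,-1) = 41.9470; S(2,+0) = 54.2500; S(2,+1) = 70.1615; S(2,+2) = 90.7398
  k=3: S(3,-3) = 25.0786; S(3,-2) = 32.4341; S(3,-1) = 41.9470; S(3,+0) = 54.2500; S(3,+1) = 70.1615; S(3,+2) = 90.7398; S(3,+3) = 117.3537
Terminal payoffs V(N, j) = max(K - S_T, 0):
  V(3,-3) = 32.131429; V(3,-2) = 24.775906; V(3,-1) = 15.263015; V(3,+0) = 2.960000; V(3,+1) = 0.000000; V(3,+2) = 0.000000; V(3,+3) = 0.000000
Backward induction: V(k, j) = exp(-r*dt) * [p_u * V(k+1, j+1) + p_m * V(k+1, j) + p_d * V(k+1, j-1)]
  V(2,-2) = exp(-r*dt) * [p_u*15.263015 + p_m*24.775906 + p_d*32.131429] = 23.738464
  V(2,-1) = exp(-r*dt) * [p_u*2.960000 + p_m*15.263015 + p_d*24.775906] = 14.343763
  V(2,+0) = exp(-r*dt) * [p_u*0.000000 + p_m*2.960000 + p_d*15.263015] = 4.346311
  V(2,+1) = exp(-r*dt) * [p_u*0.000000 + p_m*0.000000 + p_d*2.960000] = 0.469834
  V(2,+2) = exp(-r*dt) * [p_u*0.000000 + p_m*0.000000 + p_d*0.000000] = 0.000000
  V(1,-1) = exp(-r*dt) * [p_u*4.346311 + p_m*14.343763 + p_d*23.738464] = 13.812111
  V(1,+0) = exp(-r*dt) * [p_u*0.469834 + p_m*4.346311 + p_d*14.343763] = 5.179431
  V(1,+1) = exp(-r*dt) * [p_u*0.000000 + p_m*0.469834 + p_d*4.346311] = 0.995216
  V(0,+0) = exp(-r*dt) * [p_u*0.995216 + p_m*5.179431 + p_d*13.812111] = 5.723798

Answer: Price = V(0,0) = 5.7238


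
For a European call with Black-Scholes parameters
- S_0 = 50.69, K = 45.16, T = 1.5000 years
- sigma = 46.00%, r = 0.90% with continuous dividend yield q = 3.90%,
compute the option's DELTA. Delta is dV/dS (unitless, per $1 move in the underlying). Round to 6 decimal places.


d1 = 0.4068583172; d2 = -0.1565243236
phi(d1) = 0.3672526022; exp(-qT) = 0.9431782404; exp(-rT) = 0.9865907163
N(d1) = 0.6579439740
Delta = exp(-qT) * N(d1) = 0.9431782404 * 0.6579439740 = 0.620558

Answer: Delta = 0.620558


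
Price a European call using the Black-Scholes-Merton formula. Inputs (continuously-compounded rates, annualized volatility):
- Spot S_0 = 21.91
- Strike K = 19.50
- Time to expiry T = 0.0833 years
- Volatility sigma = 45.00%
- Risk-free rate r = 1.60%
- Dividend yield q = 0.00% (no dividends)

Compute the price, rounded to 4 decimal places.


Answer: Price = 2.7014

Derivation:
d1 = (ln(S/K) + (r - q + 0.5*sigma^2) * T) / (sigma * sqrt(T)) = 0.97241859
d2 = d1 - sigma * sqrt(T) = 0.84254076
exp(-rT) = 0.99866809; exp(-qT) = 1.00000000
C = S_0 * exp(-qT) * N(d1) - K * exp(-rT) * N(d2)
N(d1) = 0.83457883; N(d2) = 0.80025733
C = 21.9100 * 1.00000000 * 0.83457883 - 19.5000 * 0.99866809 * 0.80025733 = 2.7014


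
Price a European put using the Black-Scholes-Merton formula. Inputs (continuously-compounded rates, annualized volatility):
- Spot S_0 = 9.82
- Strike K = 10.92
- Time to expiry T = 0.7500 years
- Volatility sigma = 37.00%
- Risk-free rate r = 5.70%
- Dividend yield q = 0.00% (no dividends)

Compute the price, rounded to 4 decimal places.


d1 = (ln(S/K) + (r - q + 0.5*sigma^2) * T) / (sigma * sqrt(T)) = -0.03772234
d2 = d1 - sigma * sqrt(T) = -0.35815174
exp(-rT) = 0.95815090; exp(-qT) = 1.00000000
P = K * exp(-rT) * N(-d2) - S_0 * exp(-qT) * N(-d1)
N(-d1) = 0.51504547; N(-d2) = 0.63988512
P = 10.9200 * 0.95815090 * 0.63988512 - 9.8200 * 1.00000000 * 0.51504547 = 1.6374

Answer: Price = 1.6374


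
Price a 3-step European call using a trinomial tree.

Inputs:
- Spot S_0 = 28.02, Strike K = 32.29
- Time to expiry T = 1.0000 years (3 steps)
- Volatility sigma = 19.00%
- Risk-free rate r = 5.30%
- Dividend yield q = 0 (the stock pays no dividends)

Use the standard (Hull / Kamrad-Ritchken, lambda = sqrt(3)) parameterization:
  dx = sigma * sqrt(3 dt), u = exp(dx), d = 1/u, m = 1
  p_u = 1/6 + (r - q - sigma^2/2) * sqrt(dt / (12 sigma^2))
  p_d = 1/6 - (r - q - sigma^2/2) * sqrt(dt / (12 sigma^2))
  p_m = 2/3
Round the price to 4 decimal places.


Answer: Price = V(0,0) = 1.1886

Derivation:
dt = T/N = 0.333333; dx = sigma*sqrt(3*dt) = 0.190000
u = exp(dx) = 1.209250; d = 1/u = 0.826959
p_u = 0.197325, p_m = 0.666667, p_d = 0.136009
Discount per step: exp(-r*dt) = 0.982488
Stock lattice S(k, j) with j the centered position index:
  k=0: S(0,+0) = 28.0200
  k=1: S(1,-1) = 23.1714; S(1,+0) = 28.0200; S(1,+1) = 33.8832
  k=2: S(2,-2) = 19.1618; S(2,-1) = 23.1714; S(2,+0) = 28.0200; S(2,+1) = 33.8832; S(2,+2) = 40.9732
  k=3: S(3,-3) = 15.8460; S(3,-2) = 19.1618; S(3,-1) = 23.1714; S(3,+0) = 28.0200; S(3,+1) = 33.8832; S(3,+2) = 40.9732; S(3,+3) = 49.5468
Terminal payoffs V(N, j) = max(S_T - K, 0):
  V(3,-3) = 0.000000; V(3,-2) = 0.000000; V(3,-1) = 0.000000; V(3,+0) = 0.000000; V(3,+1) = 1.593174; V(3,+2) = 8.683214; V(3,+3) = 17.256843
Backward induction: V(k, j) = exp(-r*dt) * [p_u * V(k+1, j+1) + p_m * V(k+1, j) + p_d * V(k+1, j-1)]
  V(2,-2) = exp(-r*dt) * [p_u*0.000000 + p_m*0.000000 + p_d*0.000000] = 0.000000
  V(2,-1) = exp(-r*dt) * [p_u*0.000000 + p_m*0.000000 + p_d*0.000000] = 0.000000
  V(2,+0) = exp(-r*dt) * [p_u*1.593174 + p_m*0.000000 + p_d*0.000000] = 0.308867
  V(2,+1) = exp(-r*dt) * [p_u*8.683214 + p_m*1.593174 + p_d*0.000000] = 2.726924
  V(2,+2) = exp(-r*dt) * [p_u*17.256843 + p_m*8.683214 + p_d*1.593174] = 9.245898
  V(1,-1) = exp(-r*dt) * [p_u*0.308867 + p_m*0.000000 + p_d*0.000000] = 0.059880
  V(1,+0) = exp(-r*dt) * [p_u*2.726924 + p_m*0.308867 + p_d*0.000000] = 0.730972
  V(1,+1) = exp(-r*dt) * [p_u*9.245898 + p_m*2.726924 + p_d*0.308867] = 3.619881
  V(0,+0) = exp(-r*dt) * [p_u*3.619881 + p_m*0.730972 + p_d*0.059880] = 1.188566


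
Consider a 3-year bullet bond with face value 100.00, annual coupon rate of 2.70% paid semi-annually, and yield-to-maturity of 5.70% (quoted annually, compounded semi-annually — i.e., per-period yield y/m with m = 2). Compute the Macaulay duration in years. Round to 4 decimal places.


Answer: Macaulay duration = 2.8967 years

Derivation:
Coupon per period c = face * coupon_rate / m = 1.350000
Periods per year m = 2; per-period yield y/m = 0.028500
Number of cashflows N = 6
Cashflows (t years, CF_t, discount factor 1/(1+y/m)^(m*t), PV):
  t = 0.5000: CF_t = 1.350000, DF = 0.972290, PV = 1.312591
  t = 1.0000: CF_t = 1.350000, DF = 0.945347, PV = 1.276219
  t = 1.5000: CF_t = 1.350000, DF = 0.919152, PV = 1.240855
  t = 2.0000: CF_t = 1.350000, DF = 0.893682, PV = 1.206470
  t = 2.5000: CF_t = 1.350000, DF = 0.868917, PV = 1.173039
  t = 3.0000: CF_t = 101.350000, DF = 0.844840, PV = 85.624486
Price P = sum_t PV_t = 91.833659
Macaulay numerator sum_t t * PV_t:
  t * PV_t at t = 0.5000: 0.656296
  t * PV_t at t = 1.0000: 1.276219
  t * PV_t at t = 1.5000: 1.861282
  t * PV_t at t = 2.0000: 2.412940
  t * PV_t at t = 2.5000: 2.932596
  t * PV_t at t = 3.0000: 256.873458
Macaulay duration D = (sum_t t * PV_t) / P = 266.012791 / 91.833659 = 2.896681


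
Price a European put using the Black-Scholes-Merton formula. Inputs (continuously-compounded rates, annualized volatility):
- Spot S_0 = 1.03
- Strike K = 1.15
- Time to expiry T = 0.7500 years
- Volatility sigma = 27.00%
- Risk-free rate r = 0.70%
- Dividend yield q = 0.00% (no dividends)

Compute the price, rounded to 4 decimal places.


d1 = (ln(S/K) + (r - q + 0.5*sigma^2) * T) / (sigma * sqrt(T)) = -0.33193638
d2 = d1 - sigma * sqrt(T) = -0.56576323
exp(-rT) = 0.99476376; exp(-qT) = 1.00000000
P = K * exp(-rT) * N(-d2) - S_0 * exp(-qT) * N(-d1)
N(-d1) = 0.63003135; N(-d2) = 0.71422263
P = 1.1500 * 0.99476376 * 0.71422263 - 1.0300 * 1.00000000 * 0.63003135 = 0.1681

Answer: Price = 0.1681


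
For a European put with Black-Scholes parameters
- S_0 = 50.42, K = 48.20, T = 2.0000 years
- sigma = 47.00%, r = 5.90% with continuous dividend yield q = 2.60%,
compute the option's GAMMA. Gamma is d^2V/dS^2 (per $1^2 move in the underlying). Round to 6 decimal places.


d1 = 0.4993812267; d2 = -0.1652991476
phi(d1) = 0.3521742005; exp(-qT) = 0.9493288668; exp(-rT) = 0.8886960526
Gamma = exp(-qT) * phi(d1) / (S * sigma * sqrt(T)) = 0.9493288668 * 0.3521742005 / (50.4200 * 0.4700 * 1.4142135624) = 0.009976

Answer: Gamma = 0.009976


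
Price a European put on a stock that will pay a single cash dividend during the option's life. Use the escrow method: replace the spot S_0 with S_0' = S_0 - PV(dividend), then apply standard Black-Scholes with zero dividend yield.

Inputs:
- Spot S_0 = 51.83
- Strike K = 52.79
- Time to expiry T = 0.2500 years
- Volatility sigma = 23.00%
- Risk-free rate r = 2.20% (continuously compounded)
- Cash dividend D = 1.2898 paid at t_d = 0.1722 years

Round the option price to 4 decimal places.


PV(D) = D * exp(-r * t_d) = 1.2898 * 0.99621877 = 1.28492297
S_0' = S_0 - PV(D) = 51.8300 - 1.28492297 = 50.54507703
d1 = (ln(S_0'/K) + (r + sigma^2/2)*T) / (sigma*sqrt(T)) = -0.27255414
d2 = d1 - sigma*sqrt(T) = -0.38755414
exp(-rT) = 0.99451510
N(-d1) = 0.60740202; N(-d2) = 0.65082699
P = K * exp(-rT) * N(-d2) - S_0' * N(-d1) = 52.7900 * 0.99451510 * 0.65082699 - 50.54507703 * 0.60740202 = 3.4675

Answer: Price = 3.4675


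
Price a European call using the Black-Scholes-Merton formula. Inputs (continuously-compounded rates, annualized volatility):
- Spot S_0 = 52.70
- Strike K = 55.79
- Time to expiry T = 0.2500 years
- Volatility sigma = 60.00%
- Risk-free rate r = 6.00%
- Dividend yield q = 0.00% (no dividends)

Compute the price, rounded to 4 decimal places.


Answer: Price = 5.3510

Derivation:
d1 = (ln(S/K) + (r - q + 0.5*sigma^2) * T) / (sigma * sqrt(T)) = 0.01006938
d2 = d1 - sigma * sqrt(T) = -0.28993062
exp(-rT) = 0.98511194; exp(-qT) = 1.00000000
C = S_0 * exp(-qT) * N(d1) - K * exp(-rT) * N(d2)
N(d1) = 0.50401703; N(d2) = 0.38593466
C = 52.7000 * 1.00000000 * 0.50401703 - 55.7900 * 0.98511194 * 0.38593466 = 5.3510


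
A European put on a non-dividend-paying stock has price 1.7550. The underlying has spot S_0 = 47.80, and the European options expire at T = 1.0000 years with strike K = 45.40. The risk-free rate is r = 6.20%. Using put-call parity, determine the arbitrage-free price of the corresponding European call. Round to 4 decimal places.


Put-call parity: C - P = S_0 * exp(-qT) - K * exp(-rT).
S_0 * exp(-qT) = 47.8000 * 1.00000000 = 47.80000000
K * exp(-rT) = 45.4000 * 0.93988289 = 42.67068306
C = P + S*exp(-qT) - K*exp(-rT)
C = 1.7550 + 47.80000000 - 42.67068306 = 6.8843

Answer: Call price = 6.8843


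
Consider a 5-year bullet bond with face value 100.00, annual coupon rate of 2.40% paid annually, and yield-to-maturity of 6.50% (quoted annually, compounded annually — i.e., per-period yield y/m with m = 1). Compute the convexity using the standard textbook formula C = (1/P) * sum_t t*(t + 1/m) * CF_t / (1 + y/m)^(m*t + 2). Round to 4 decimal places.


Answer: Convexity = 24.6612

Derivation:
Coupon per period c = face * coupon_rate / m = 2.400000
Periods per year m = 1; per-period yield y/m = 0.065000
Number of cashflows N = 5
Cashflows (t years, CF_t, discount factor 1/(1+y/m)^(m*t), PV):
  t = 1.0000: CF_t = 2.400000, DF = 0.938967, PV = 2.253521
  t = 2.0000: CF_t = 2.400000, DF = 0.881659, PV = 2.115982
  t = 3.0000: CF_t = 2.400000, DF = 0.827849, PV = 1.986838
  t = 4.0000: CF_t = 2.400000, DF = 0.777323, PV = 1.865575
  t = 5.0000: CF_t = 102.400000, DF = 0.729881, PV = 74.739798
Price P = sum_t PV_t = 82.961714
Convexity numerator sum_t t*(t + 1/m) * CF_t / (1+y/m)^(m*t + 2):
  t = 1.0000: term = 3.973676
  t = 2.0000: term = 11.193453
  t = 3.0000: term = 21.020568
  t = 4.0000: term = 32.896038
  t = 5.0000: term = 1976.851092
Convexity = (1/P) * sum = 2045.934826 / 82.961714 = 24.661193


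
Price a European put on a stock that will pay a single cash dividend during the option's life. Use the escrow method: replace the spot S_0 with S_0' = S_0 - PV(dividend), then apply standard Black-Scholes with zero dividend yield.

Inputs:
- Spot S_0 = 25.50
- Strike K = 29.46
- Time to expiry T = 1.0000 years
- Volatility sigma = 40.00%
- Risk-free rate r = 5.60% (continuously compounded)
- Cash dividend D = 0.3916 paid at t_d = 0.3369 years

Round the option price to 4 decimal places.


PV(D) = D * exp(-r * t_d) = 0.3916 * 0.98131046 = 0.38428117
S_0' = S_0 - PV(D) = 25.5000 - 0.38428117 = 25.11571883
d1 = (ln(S_0'/K) + (r + sigma^2/2)*T) / (sigma*sqrt(T)) = -0.05884878
d2 = d1 - sigma*sqrt(T) = -0.45884878
exp(-rT) = 0.94553914
N(-d1) = 0.52346372; N(-d2) = 0.67682862
P = K * exp(-rT) * N(-d2) - S_0' * N(-d1) = 29.4600 * 0.94553914 * 0.67682862 - 25.11571883 * 0.52346372 = 5.7063

Answer: Price = 5.7063


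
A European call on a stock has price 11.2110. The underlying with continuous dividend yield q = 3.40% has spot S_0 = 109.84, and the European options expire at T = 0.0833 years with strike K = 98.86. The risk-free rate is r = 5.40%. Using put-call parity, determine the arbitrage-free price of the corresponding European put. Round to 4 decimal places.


Put-call parity: C - P = S_0 * exp(-qT) - K * exp(-rT).
S_0 * exp(-qT) = 109.8400 * 0.99717181 = 109.52935127
K * exp(-rT) = 98.8600 * 0.99551190 = 98.41630661
P = C - S*exp(-qT) + K*exp(-rT)
P = 11.2110 - 109.52935127 + 98.41630661 = 0.0980

Answer: Put price = 0.0980


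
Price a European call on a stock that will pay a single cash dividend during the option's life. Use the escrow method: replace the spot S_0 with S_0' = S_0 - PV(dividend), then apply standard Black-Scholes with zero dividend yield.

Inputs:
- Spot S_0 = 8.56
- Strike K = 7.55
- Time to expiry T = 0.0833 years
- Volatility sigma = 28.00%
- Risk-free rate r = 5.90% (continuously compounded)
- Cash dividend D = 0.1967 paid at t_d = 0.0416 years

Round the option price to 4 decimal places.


PV(D) = D * exp(-r * t_d) = 0.1967 * 0.99754861 = 0.19621781
S_0' = S_0 - PV(D) = 8.5600 - 0.19621781 = 8.36378219
d1 = (ln(S_0'/K) + (r + sigma^2/2)*T) / (sigma*sqrt(T)) = 1.36789148
d2 = d1 - sigma*sqrt(T) = 1.28707861
exp(-rT) = 0.99509736
N(d1) = 0.91432698; N(d2) = 0.90096655
C = S_0' * N(d1) - K * exp(-rT) * N(d2) = 8.36378219 * 0.91432698 - 7.5500 * 0.99509736 * 0.90096655 = 0.8783

Answer: Price = 0.8783


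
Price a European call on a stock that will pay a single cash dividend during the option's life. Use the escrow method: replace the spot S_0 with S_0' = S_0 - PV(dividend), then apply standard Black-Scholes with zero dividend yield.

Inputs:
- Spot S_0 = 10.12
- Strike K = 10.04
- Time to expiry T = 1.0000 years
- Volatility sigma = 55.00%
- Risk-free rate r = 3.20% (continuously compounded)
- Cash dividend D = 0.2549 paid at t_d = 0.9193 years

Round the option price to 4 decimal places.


Answer: Price = 2.1982

Derivation:
PV(D) = D * exp(-r * t_d) = 0.2549 * 0.97101089 = 0.24751067
S_0' = S_0 - PV(D) = 10.1200 - 0.24751067 = 9.87248933
d1 = (ln(S_0'/K) + (r + sigma^2/2)*T) / (sigma*sqrt(T)) = 0.30259076
d2 = d1 - sigma*sqrt(T) = -0.24740924
exp(-rT) = 0.96850658
N(d1) = 0.61889912; N(d2) = 0.40229576
C = S_0' * N(d1) - K * exp(-rT) * N(d2) = 9.87248933 * 0.61889912 - 10.0400 * 0.96850658 * 0.40229576 = 2.1982


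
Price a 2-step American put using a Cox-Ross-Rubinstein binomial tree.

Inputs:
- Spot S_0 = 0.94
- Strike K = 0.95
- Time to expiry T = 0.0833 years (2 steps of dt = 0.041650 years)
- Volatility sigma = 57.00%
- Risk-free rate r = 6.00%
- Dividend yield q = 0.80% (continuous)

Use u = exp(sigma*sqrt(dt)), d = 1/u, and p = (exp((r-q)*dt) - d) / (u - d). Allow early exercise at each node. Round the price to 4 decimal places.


Answer: Price = V(0,0) = 0.0612

Derivation:
dt = T/N = 0.041650
u = exp(sigma*sqrt(dt)) = 1.123364; d = 1/u = 0.890184
p = (exp((r-q)*dt) - d) / (u - d) = 0.480249
Discount per step: exp(-r*dt) = 0.997504
Stock lattice S(k, i) with i counting down-moves:
  k=0: S(0,0) = 0.9400
  k=1: S(1,0) = 1.0560; S(1,1) = 0.8368
  k=2: S(2,0) = 1.1862; S(2,1) = 0.9400; S(2,2) = 0.7449
Terminal payoffs V(N, i) = max(K - S_T, 0):
  V(2,0) = 0.000000; V(2,1) = 0.010000; V(2,2) = 0.205119
Backward induction: V(k, i) = exp(-r*dt) * [p * V(k+1, i) + (1-p) * V(k+1, i+1)]; then take max(V_cont, immediate exercise) for American.
  V(1,0) = exp(-r*dt) * [p*0.000000 + (1-p)*0.010000] = 0.005185; exercise = 0.000000; V(1,0) = max -> 0.005185
  V(1,1) = exp(-r*dt) * [p*0.010000 + (1-p)*0.205119] = 0.111135; exercise = 0.113227; V(1,1) = max -> 0.113227
  V(0,0) = exp(-r*dt) * [p*0.005185 + (1-p)*0.113227] = 0.061187; exercise = 0.010000; V(0,0) = max -> 0.061187


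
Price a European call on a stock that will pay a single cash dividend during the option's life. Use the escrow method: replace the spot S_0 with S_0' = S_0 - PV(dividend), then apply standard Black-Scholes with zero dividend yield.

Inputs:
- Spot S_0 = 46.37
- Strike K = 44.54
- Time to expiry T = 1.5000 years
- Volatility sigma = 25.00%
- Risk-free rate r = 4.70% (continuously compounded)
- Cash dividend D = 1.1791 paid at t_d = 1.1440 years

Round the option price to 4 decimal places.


Answer: Price = 7.3574

Derivation:
PV(D) = D * exp(-r * t_d) = 1.1791 * 0.94765194 = 1.11737640
S_0' = S_0 - PV(D) = 46.3700 - 1.11737640 = 45.25262360
d1 = (ln(S_0'/K) + (r + sigma^2/2)*T) / (sigma*sqrt(T)) = 0.43518610
d2 = d1 - sigma*sqrt(T) = 0.12899988
exp(-rT) = 0.93192774
N(d1) = 0.66828633; N(d2) = 0.55132113
C = S_0' * N(d1) - K * exp(-rT) * N(d2) = 45.25262360 * 0.66828633 - 44.5400 * 0.93192774 * 0.55132113 = 7.3574


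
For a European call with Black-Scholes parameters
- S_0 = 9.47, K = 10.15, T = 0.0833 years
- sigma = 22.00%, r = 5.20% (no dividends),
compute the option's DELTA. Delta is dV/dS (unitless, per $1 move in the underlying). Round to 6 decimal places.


Answer: Delta = 0.160562

Derivation:
d1 = -0.9921492739; d2 = -1.0556451005
phi(d1) = 0.2438703313; exp(-qT) = 1.0000000000; exp(-rT) = 0.9956777678
N(d1) = 0.1605623565
Delta = exp(-qT) * N(d1) = 1.0000000000 * 0.1605623565 = 0.160562


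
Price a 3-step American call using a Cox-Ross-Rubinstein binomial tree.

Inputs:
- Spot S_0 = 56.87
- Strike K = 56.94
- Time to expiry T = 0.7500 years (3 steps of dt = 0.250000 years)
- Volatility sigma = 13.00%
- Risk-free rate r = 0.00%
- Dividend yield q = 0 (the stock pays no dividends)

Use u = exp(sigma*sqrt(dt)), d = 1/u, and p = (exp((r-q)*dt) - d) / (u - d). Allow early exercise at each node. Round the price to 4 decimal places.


dt = T/N = 0.250000
u = exp(sigma*sqrt(dt)) = 1.067159; d = 1/u = 0.937067
p = (exp((r-q)*dt) - d) / (u - d) = 0.483756
Discount per step: exp(-r*dt) = 1.000000
Stock lattice S(k, i) with i counting down-moves:
  k=0: S(0,0) = 56.8700
  k=1: S(1,0) = 60.6893; S(1,1) = 53.2910
  k=2: S(2,0) = 64.7652; S(2,1) = 56.8700; S(2,2) = 49.9373
  k=3: S(3,0) = 69.1147; S(3,1) = 60.6893; S(3,2) = 53.2910; S(3,3) = 46.7946
Terminal payoffs V(N, i) = max(S_T - K, 0):
  V(3,0) = 12.174736; V(3,1) = 3.749334; V(3,2) = 0.000000; V(3,3) = 0.000000
Backward induction: V(k, i) = exp(-r*dt) * [p * V(k+1, i) + (1-p) * V(k+1, i+1)]; then take max(V_cont, immediate exercise) for American.
  V(2,0) = exp(-r*dt) * [p*12.174736 + (1-p)*3.749334] = 7.825170; exercise = 7.825170; V(2,0) = max -> 7.825170
  V(2,1) = exp(-r*dt) * [p*3.749334 + (1-p)*0.000000] = 1.813762; exercise = 0.000000; V(2,1) = max -> 1.813762
  V(2,2) = exp(-r*dt) * [p*0.000000 + (1-p)*0.000000] = 0.000000; exercise = 0.000000; V(2,2) = max -> 0.000000
  V(1,0) = exp(-r*dt) * [p*7.825170 + (1-p)*1.813762] = 4.721815; exercise = 3.749334; V(1,0) = max -> 4.721815
  V(1,1) = exp(-r*dt) * [p*1.813762 + (1-p)*0.000000] = 0.877418; exercise = 0.000000; V(1,1) = max -> 0.877418
  V(0,0) = exp(-r*dt) * [p*4.721815 + (1-p)*0.877418] = 2.737167; exercise = 0.000000; V(0,0) = max -> 2.737167

Answer: Price = V(0,0) = 2.7372


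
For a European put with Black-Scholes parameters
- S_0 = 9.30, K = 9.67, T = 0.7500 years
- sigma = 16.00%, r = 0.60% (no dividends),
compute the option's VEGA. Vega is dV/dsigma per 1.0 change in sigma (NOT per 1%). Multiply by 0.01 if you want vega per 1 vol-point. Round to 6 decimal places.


Answer: Vega = 3.161576

Derivation:
d1 = -0.1798006531; d2 = -0.3183647177
phi(d1) = 0.3925455606; exp(-qT) = 1.0000000000; exp(-rT) = 0.9955101098
Vega = S * exp(-qT) * phi(d1) * sqrt(T) = 9.3000 * 1.0000000000 * 0.3925455606 * 0.8660254038 = 3.161576
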